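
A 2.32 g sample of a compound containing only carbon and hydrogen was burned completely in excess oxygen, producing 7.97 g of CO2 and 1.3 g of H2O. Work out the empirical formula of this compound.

C5H4

mol C = 7.97 / 44.01 = 0.1811; mass C = 0.1811 × 12.01 = 2.175 g
mol H = 2 × (1.3 / 18.02) = 0.1443; mass H = 0.1443 × 1.008 = 0.1454 g
Ratios (÷ 0.1443): C 1.255, H 1.000
×4: C 5.02, H 4.00 → C5H4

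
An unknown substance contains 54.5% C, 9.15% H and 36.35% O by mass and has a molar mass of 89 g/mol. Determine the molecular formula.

C4H8O2

Assume 100 g: 54.5 g C, 9.15 g H, 36.35 g O.
n(C) = 54.5/12.01 = 4.538, n(H) = 9.15/1.008 = 9.077, n(O) = 36.35/16.00 = 2.272
Divide by the smallest (2.272 mol O): C 1.997, H 3.996, O 1.000
≈ 2:4:1 → C2H4O
Empirical-formula mass = 44.05 g/mol
n = 89 / 44.05 = 2.02 ≈ 2
Molecular formula = (C2H4O)×2 = C4H8O2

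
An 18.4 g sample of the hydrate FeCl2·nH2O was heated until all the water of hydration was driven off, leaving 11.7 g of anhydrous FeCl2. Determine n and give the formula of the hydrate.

FeCl2·4H2O

Mass of water lost = 18.4 − 11.7 = 6.7 g → 6.7 / 18.02 = 0.3718 mol H2O
Molar mass of FeCl2 = 126.75 g/mol → mol FeCl2 = 11.7 / 126.75 = 0.09231
n = 0.3718 / 0.09231 = 4.03 ≈ 4 → FeCl2·4H2O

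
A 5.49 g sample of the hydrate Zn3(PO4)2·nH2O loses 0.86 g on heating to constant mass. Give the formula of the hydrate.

Mass of anhydrous Zn3(PO4)2 = 5.49 − 0.86 = 4.63 g
mol H2O = 0.86 / 18.02 = 0.04772
Molar mass of Zn3(PO4)2 = 386.08 g/mol → mol Zn3(PO4)2 = 4.63 / 386.08 = 0.01199
n = 0.04772 / 0.01199 = 3.98 ≈ 4 → Zn3(PO4)2·4H2O

Zn3(PO4)2·4H2O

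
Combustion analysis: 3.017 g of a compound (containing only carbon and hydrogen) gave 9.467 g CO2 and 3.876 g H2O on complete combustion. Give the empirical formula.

CH2

mol C = 9.467 / 44.01 = 0.2151; mass C = 0.2151 × 12.01 = 2.583 g
mol H = 2 × (3.876 / 18.02) = 0.4302; mass H = 0.4302 × 1.008 = 0.4336 g
Divide by the smallest (0.2151 mol C): C 1.000, H 2.000
≈ 1:2 → CH2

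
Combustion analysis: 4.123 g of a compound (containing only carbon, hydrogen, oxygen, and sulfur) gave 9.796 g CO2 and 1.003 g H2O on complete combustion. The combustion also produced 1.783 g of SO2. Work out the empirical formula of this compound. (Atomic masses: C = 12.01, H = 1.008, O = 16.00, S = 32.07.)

mol C = 9.796 / 44.01 = 0.2226; mass C = 0.2226 × 12.01 = 2.673 g
mol H = 2 × (1.003 / 18.02) = 0.1113; mass H = 0.1113 × 1.008 = 0.1122 g
mol S = 1.783 / 64.07 = 0.02783; mass S = 0.8925 g
mass O = 4.123 − (3.678) = 0.4451 g → mol O = 0.02782
Ratios (÷ 0.02782): C 8.002, H 4.002, O 1.000, S 1.000
≈ 8:4:1:1 → C8H4OS

C8H4OS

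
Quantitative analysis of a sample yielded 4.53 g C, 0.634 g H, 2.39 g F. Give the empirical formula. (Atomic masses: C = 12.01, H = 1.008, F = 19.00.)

C: 4.53 g ÷ 12.01 g/mol = 0.3772 mol
H: 0.634 g ÷ 1.008 g/mol = 0.629 mol
F: 2.39 g ÷ 19.00 g/mol = 0.1258 mol
Divide by the smallest (0.1258 mol F): C 2.999, H 5.000, F 1.000
Ratio ≈ 3:5:1, so the empirical formula is C3H5F

C3H5F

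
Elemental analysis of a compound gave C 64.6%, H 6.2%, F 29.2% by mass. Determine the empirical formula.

C7H8F2

Assume 100 g: 64.6 g C, 6.2 g H, 29.2 g F.
C: 64.6 g ÷ 12.01 g/mol = 5.379 mol
H: 6.2 g ÷ 1.008 g/mol = 6.151 mol
F: 29.2 g ÷ 19.00 g/mol = 1.537 mol
Smallest is F at 1.537 mol; normalising gives C 3.500, H 4.002, F 1.000
Scaling by 2: C 7.00, H 8.00, F 2.00 → C7H8F2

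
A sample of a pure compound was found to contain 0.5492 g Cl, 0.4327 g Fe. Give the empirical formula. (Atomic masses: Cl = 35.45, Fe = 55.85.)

Cl: 0.5492 g ÷ 35.45 g/mol = 0.01549 mol
Fe: 0.4327 g ÷ 55.85 g/mol = 0.007748 mol
Divide by the smallest (0.007748 mol Fe): Cl 2.000, Fe 1.000
Ratio ≈ 2:1, so the empirical formula is Cl2Fe

Cl2Fe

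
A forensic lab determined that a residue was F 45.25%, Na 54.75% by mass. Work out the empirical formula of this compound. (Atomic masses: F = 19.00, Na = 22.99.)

Assume 100 g: 45.25 g F, 54.75 g Na.
n(F) = 45.25/19.00 = 2.382, n(Na) = 54.75/22.99 = 2.381
Divide by the smallest (2.381 mol Na): F 1.000, Na 1.000
≈ 1:1 → FNa

FNa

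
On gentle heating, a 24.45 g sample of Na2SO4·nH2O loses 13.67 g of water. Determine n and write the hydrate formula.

Mass of anhydrous Na2SO4 = 24.45 − 13.67 = 10.78 g
mol H2O = 13.67 / 18.02 = 0.7586
Molar mass of Na2SO4 = 142.05 g/mol → mol Na2SO4 = 10.78 / 142.05 = 0.07589
n = 0.7586 / 0.07589 = 10.00 ≈ 10 → Na2SO4·10H2O

Na2SO4·10H2O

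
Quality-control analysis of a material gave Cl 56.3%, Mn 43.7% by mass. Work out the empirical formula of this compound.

Cl2Mn

Assume 100 g: 56.3 g Cl, 43.7 g Mn.
Moles — Cl: 56.3 / 35.45 = 1.588 mol; Mn: 43.7 / 54.94 = 0.7954 mol
Smallest is Mn at 0.7954 mol; normalising gives Cl 1.997, Mn 1.000
Ratio ≈ 2:1, so the empirical formula is Cl2Mn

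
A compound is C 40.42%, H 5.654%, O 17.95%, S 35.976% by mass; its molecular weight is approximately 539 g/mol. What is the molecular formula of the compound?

C18H30O6S6

Assume 100 g: 40.42 g C, 5.654 g H, 17.95 g O, 35.976 g S.
Moles — C: 40.42 / 12.01 = 3.366 mol; H: 5.654 / 1.008 = 5.609 mol; O: 17.95 / 16.00 = 1.122 mol; S: 35.976 / 32.07 = 1.122 mol
Smallest is S at 1.122 mol; normalising gives C 3.000, H 5.000, O 1.000, S 1.000
Ratio ≈ 3:5:1:1, so the empirical formula is C3H5OS
Empirical-formula mass = 89.14 g/mol
n = 539 / 89.14 = 6.05 ≈ 6
Molecular formula = (C3H5OS)×6 = C18H30O6S6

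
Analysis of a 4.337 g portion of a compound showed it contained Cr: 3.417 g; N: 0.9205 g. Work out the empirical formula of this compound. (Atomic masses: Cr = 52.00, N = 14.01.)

Cr: 3.417 g ÷ 52.00 g/mol = 0.06571 mol
N: 0.9205 g ÷ 14.01 g/mol = 0.0657 mol
Divide by the smallest (0.0657 mol N): Cr 1.000, N 1.000
→ CrN

CrN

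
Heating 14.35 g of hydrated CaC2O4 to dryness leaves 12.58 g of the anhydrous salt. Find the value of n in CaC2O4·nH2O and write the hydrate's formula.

Mass of water lost = 14.35 − 12.58 = 1.77 g → 1.77 / 18.02 = 0.09822 mol H2O
Molar mass of CaC2O4 = 128.10 g/mol → mol CaC2O4 = 12.58 / 128.10 = 0.0982
n = 0.09822 / 0.0982 = 1.00 ≈ 1 → CaC2O4·H2O

CaC2O4·H2O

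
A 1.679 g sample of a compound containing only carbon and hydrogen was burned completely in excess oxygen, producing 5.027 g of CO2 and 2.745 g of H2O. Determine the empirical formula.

mol C = 5.027 / 44.01 = 0.1142; mass C = 0.1142 × 12.01 = 1.372 g
mol H = 2 × (2.745 / 18.02) = 0.3047; mass H = 0.3047 × 1.008 = 0.3071 g
Ratios (÷ 0.1142): C 1.000, H 2.667
×3: C 3.00, H 8.00 → C3H8

C3H8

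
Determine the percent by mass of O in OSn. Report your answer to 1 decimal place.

Molar mass = 1(16.00) + 1(118.71) = 134.710 g/mol
Mass of O per mole = 1 × 16.00 = 16.000 g
% O = 16.000 / 134.710 × 100 = 11.9%

11.9%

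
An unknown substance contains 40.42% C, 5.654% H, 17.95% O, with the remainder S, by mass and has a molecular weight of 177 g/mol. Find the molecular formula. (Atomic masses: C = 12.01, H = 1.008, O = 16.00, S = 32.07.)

C6H10O2S2

Assume 100 g: 40.42 g C, 5.654 g H, 17.95 g O, 35.976 g S.
n(C) = 40.42/12.01 = 3.366, n(H) = 5.654/1.008 = 5.609, n(O) = 17.95/16.00 = 1.122, n(S) = 35.976/32.07 = 1.122
Smallest is S at 1.122 mol; normalising gives C 3.000, H 5.000, O 1.000, S 1.000
→ C3H5OS
Empirical-formula mass = 89.14 g/mol
n = 177 / 89.14 = 1.99 ≈ 2
Molecular formula = (C3H5OS)×2 = C6H10O2S2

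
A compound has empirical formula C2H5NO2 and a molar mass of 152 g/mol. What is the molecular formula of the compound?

C4H10N2O4

Empirical-formula mass = 75.07 g/mol
n = 152 / 75.07 = 2.02 ≈ 2
Molecular formula = (C2H5NO2)2 = C4H10N2O4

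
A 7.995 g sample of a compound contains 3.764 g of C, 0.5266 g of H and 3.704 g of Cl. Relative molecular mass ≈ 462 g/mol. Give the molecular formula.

C18H30Cl6

Moles — C: 3.764 / 12.01 = 0.3134 mol; H: 0.5266 / 1.008 = 0.5224 mol; Cl: 3.704 / 35.45 = 0.1045 mol
Ratios (÷ 0.1045): C 3.000, H 5.000, Cl 1.000
→ C3H5Cl
Empirical-formula mass = 76.52 g/mol
n = 462 / 76.52 = 6.04 ≈ 6
Molecular formula = (C3H5Cl)×6 = C18H30Cl6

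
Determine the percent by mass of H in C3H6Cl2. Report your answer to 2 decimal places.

5.35%

Molar mass = 3(12.01) + 6(1.008) + 2(35.45) = 112.978 g/mol
Mass of H per mole = 6 × 1.008 = 6.048 g
% H = 6.048 / 112.978 × 100 = 5.35%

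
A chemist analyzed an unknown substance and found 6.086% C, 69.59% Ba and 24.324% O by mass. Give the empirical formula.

Assume 100 g: 6.086 g C, 69.59 g Ba, 24.324 g O.
C: 6.086 g ÷ 12.01 g/mol = 0.5067 mol
Ba: 69.59 g ÷ 137.33 g/mol = 0.5067 mol
O: 24.324 g ÷ 16.00 g/mol = 1.52 mol
Smallest is Ba at 0.5067 mol; normalising gives C 1.000, Ba 1.000, O 3.000
Ratio ≈ 1:1:3, so the empirical formula is CBaO3

CBaO3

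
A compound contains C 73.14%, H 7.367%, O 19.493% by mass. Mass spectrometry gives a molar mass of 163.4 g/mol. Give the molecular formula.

Assume 100 g: 73.14 g C, 7.367 g H, 19.493 g O.
n(C) = 73.14/12.01 = 6.09, n(H) = 7.367/1.008 = 7.309, n(O) = 19.493/16.00 = 1.218
Ratios (÷ 1.218): C 4.999, H 5.999, O 1.000
Ratio ≈ 5:6:1, so the empirical formula is C5H6O
Empirical-formula mass = 82.10 g/mol
n = 163.4 / 82.10 = 1.99 ≈ 2
Molecular formula = (C5H6O)×2 = C10H12O2

C10H12O2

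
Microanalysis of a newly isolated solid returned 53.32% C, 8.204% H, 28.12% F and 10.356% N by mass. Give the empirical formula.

C6H11F2N

Assume 100 g: 53.32 g C, 8.204 g H, 28.12 g F, 10.356 g N.
C: 53.32 g ÷ 12.01 g/mol = 4.44 mol
H: 8.204 g ÷ 1.008 g/mol = 8.139 mol
F: 28.12 g ÷ 19.00 g/mol = 1.48 mol
N: 10.356 g ÷ 14.01 g/mol = 0.7392 mol
Divide by the smallest (0.7392 mol N): C 6.006, H 11.011, F 2.002, N 1.000
Ratio ≈ 6:11:2:1, so the empirical formula is C6H11F2N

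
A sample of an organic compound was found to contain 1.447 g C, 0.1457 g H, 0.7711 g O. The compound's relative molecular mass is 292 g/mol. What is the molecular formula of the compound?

C15H18O6

Moles — C: 1.447 / 12.01 = 0.1205 mol; H: 0.1457 / 1.008 = 0.1445 mol; O: 0.7711 / 16.00 = 0.04819 mol
Divide by the smallest (0.04819 mol O): C 2.500, H 2.999, O 1.000
Scaling by 2: C 5.00, H 6.00, O 2.00 → C5H6O2
Empirical-formula mass = 98.10 g/mol
n = 292 / 98.10 = 2.98 ≈ 3
Molecular formula = (C5H6O2)×3 = C15H18O6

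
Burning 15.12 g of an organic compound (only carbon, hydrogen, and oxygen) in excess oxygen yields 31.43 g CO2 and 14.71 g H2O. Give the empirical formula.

C7H16O3

mol C = 31.43 / 44.01 = 0.7142; mass C = 0.7142 × 12.01 = 8.577 g
mol H = 2 × (14.71 / 18.02) = 1.633; mass H = 1.633 × 1.008 = 1.646 g
mass O = 15.12 − (10.22) = 4.897 g → mol O = 0.3061
Ratios (÷ 0.3061): C 2.333, H 5.334, O 1.000
Scaling by 3: C 7.00, H 16.00, O 3.00 → C7H16O3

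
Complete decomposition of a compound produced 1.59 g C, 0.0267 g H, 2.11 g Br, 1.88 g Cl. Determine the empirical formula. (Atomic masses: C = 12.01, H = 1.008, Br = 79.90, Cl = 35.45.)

C5HBrCl2

n(C) = 1.59/12.01 = 0.1324, n(H) = 0.0267/1.008 = 0.02649, n(Br) = 2.11/79.90 = 0.02641, n(Cl) = 1.88/35.45 = 0.05303
Divide by the smallest (0.02641 mol Br): C 5.013, H 1.003, Br 1.000, Cl 2.008
≈ 5:1:1:2 → C5HBrCl2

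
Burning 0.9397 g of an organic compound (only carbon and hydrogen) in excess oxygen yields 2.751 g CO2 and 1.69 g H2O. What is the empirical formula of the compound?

mol C = 2.751 / 44.01 = 0.06251; mass C = 0.06251 × 12.01 = 0.7507 g
mol H = 2 × (1.69 / 18.02) = 0.1876; mass H = 0.1876 × 1.008 = 0.1891 g
Divide by the smallest (0.06251 mol C): C 1.000, H 3.001
→ CH3

CH3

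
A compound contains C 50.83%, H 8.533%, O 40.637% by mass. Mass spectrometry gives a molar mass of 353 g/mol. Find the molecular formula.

Assume 100 g: 50.83 g C, 8.533 g H, 40.637 g O.
n(C) = 50.83/12.01 = 4.232, n(H) = 8.533/1.008 = 8.465, n(O) = 40.637/16.00 = 2.54
Ratios (÷ 2.54): C 1.666, H 3.333, O 1.000
×3: C 5.00, H 10.00, O 3.00 → C5H10O3
Empirical-formula mass = 118.13 g/mol
n = 353 / 118.13 = 2.99 ≈ 3
Molecular formula = (C5H10O3)×3 = C15H30O9

C15H30O9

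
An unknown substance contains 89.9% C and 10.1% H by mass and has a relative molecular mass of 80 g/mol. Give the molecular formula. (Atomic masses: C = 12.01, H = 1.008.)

Assume 100 g: 89.9 g C, 10.1 g H.
C: 89.9 g ÷ 12.01 g/mol = 7.485 mol
H: 10.1 g ÷ 1.008 g/mol = 10.02 mol
Divide by the smallest (7.485 mol C): C 1.000, H 1.339
×3: C 3.00, H 4.02 → C3H4
Empirical-formula mass = 40.06 g/mol
n = 80 / 40.06 = 2.00 ≈ 2
Molecular formula = (C3H4)×2 = C6H8

C6H8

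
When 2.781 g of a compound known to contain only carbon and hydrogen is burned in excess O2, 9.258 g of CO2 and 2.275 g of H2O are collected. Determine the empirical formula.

mol C = 9.258 / 44.01 = 0.2104; mass C = 0.2104 × 12.01 = 2.526 g
mol H = 2 × (2.275 / 18.02) = 0.2525; mass H = 0.2525 × 1.008 = 0.2545 g
Divide by the smallest (0.2104 mol C): C 1.000, H 1.200
Scaling by 5: C 5.00, H 6.00 → C5H6

C5H6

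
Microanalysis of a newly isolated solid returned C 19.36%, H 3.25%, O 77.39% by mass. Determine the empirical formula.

Assume 100 g: 19.36 g C, 3.25 g H, 77.39 g O.
Moles — C: 19.36 / 12.01 = 1.612 mol; H: 3.25 / 1.008 = 3.224 mol; O: 77.39 / 16.00 = 4.837 mol
Ratios (÷ 1.612): C 1.000, H 2.000, O 3.001
≈ 1:2:3 → CH2O3

CH2O3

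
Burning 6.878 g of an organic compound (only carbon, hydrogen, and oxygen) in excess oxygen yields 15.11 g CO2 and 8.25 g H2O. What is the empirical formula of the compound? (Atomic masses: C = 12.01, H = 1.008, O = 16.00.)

C3H8O

mol C = 15.11 / 44.01 = 0.3433; mass C = 0.3433 × 12.01 = 4.123 g
mol H = 2 × (8.25 / 18.02) = 0.9156; mass H = 0.9156 × 1.008 = 0.9230 g
mass O = 6.878 − (5.046) = 1.832 g → mol O = 0.1145
Smallest is O at 0.1145 mol; normalising gives C 2.999, H 7.999, O 1.000
Ratio ≈ 3:8:1, so the empirical formula is C3H8O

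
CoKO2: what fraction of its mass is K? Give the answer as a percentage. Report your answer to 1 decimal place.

Molar mass = 1(58.93) + 1(39.10) + 2(16.00) = 130.030 g/mol
Mass of K per mole = 1 × 39.10 = 39.100 g
% K = 39.100 / 130.030 × 100 = 30.1%

30.1%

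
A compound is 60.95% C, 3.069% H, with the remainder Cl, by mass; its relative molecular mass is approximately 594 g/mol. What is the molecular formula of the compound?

C30H18Cl6

Assume 100 g: 60.95 g C, 3.069 g H, 35.981 g Cl.
C: 60.95 g ÷ 12.01 g/mol = 5.075 mol
H: 3.069 g ÷ 1.008 g/mol = 3.045 mol
Cl: 35.981 g ÷ 35.45 g/mol = 1.015 mol
Ratios (÷ 1.015): C 5.000, H 3.000, Cl 1.000
Ratio ≈ 5:3:1, so the empirical formula is C5H3Cl
Empirical-formula mass = 98.52 g/mol
n = 594 / 98.52 = 6.03 ≈ 6
Molecular formula = (C5H3Cl)×6 = C30H18Cl6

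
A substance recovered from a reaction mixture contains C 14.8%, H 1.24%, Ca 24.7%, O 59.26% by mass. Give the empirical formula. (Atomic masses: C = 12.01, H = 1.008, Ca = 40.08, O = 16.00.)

Assume 100 g: 14.8 g C, 1.24 g H, 24.7 g Ca, 59.26 g O.
n(C) = 14.8/12.01 = 1.232, n(H) = 1.24/1.008 = 1.23, n(Ca) = 24.7/40.08 = 0.6163, n(O) = 59.26/16.00 = 3.704
Divide by the smallest (0.6163 mol Ca): C 2.000, H 1.996, Ca 1.000, O 6.010
≈ 2:2:1:6 → C2H2CaO6

C2H2CaO6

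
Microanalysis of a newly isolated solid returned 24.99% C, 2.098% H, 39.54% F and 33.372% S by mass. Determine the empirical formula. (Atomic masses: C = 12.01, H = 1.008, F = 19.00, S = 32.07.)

Assume 100 g: 24.99 g C, 2.098 g H, 39.54 g F, 33.372 g S.
n(C) = 24.99/12.01 = 2.081, n(H) = 2.098/1.008 = 2.081, n(F) = 39.54/19.00 = 2.081, n(S) = 33.372/32.07 = 1.041
Divide by the smallest (1.041 mol S): C 2.000, H 2.000, F 2.000, S 1.000
→ C2H2F2S

C2H2F2S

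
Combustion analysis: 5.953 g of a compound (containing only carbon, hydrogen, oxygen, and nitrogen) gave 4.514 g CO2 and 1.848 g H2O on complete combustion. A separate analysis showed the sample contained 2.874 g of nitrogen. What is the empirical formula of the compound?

CH2N2O

mol C = 4.514 / 44.01 = 0.1026; mass C = 0.1026 × 12.01 = 1.232 g
mol H = 2 × (1.848 / 18.02) = 0.2051; mass H = 0.2051 × 1.008 = 0.2067 g
mol N = 2.874 / 14.01 = 0.2051
mass O = 5.953 − (4.313) = 1.640 g → mol O = 0.1025
Divide by the smallest (0.1025 mol O): C 1.000, H 2.001, N 2.001, O 1.000
≈ 1:2:2:1 → CH2N2O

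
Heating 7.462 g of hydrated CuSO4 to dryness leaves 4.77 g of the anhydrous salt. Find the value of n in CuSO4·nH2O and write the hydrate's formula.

Mass of water lost = 7.462 − 4.77 = 2.692 g → 2.692 / 18.02 = 0.1494 mol H2O
Molar mass of CuSO4 = 159.62 g/mol → mol CuSO4 = 4.77 / 159.62 = 0.02988
n = 0.1494 / 0.02988 = 5.00 ≈ 5 → CuSO4·5H2O

CuSO4·5H2O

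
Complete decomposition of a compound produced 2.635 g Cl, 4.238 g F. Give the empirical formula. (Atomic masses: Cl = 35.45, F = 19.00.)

n(Cl) = 2.635/35.45 = 0.07433, n(F) = 4.238/19.00 = 0.2231
Divide by the smallest (0.07433 mol Cl): Cl 1.000, F 3.001
Ratio ≈ 1:3, so the empirical formula is ClF3

ClF3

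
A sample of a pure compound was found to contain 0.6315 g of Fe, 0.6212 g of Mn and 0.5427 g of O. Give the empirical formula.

Moles — Fe: 0.6315 / 55.85 = 0.01131 mol; Mn: 0.6212 / 54.94 = 0.01131 mol; O: 0.5427 / 16.00 = 0.03392 mol
Smallest is Mn at 0.01131 mol; normalising gives Fe 1.000, Mn 1.000, O 3.000
≈ 1:1:3 → FeMnO3

FeMnO3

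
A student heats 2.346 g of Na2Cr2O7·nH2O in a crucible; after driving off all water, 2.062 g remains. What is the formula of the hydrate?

Na2Cr2O7·2H2O

Mass of water lost = 2.346 − 2.062 = 0.284 g → 0.284 / 18.02 = 0.01576 mol H2O
Molar mass of Na2Cr2O7 = 261.98 g/mol → mol Na2Cr2O7 = 2.062 / 261.98 = 0.007871
n = 0.01576 / 0.007871 = 2.00 ≈ 2 → Na2Cr2O7·2H2O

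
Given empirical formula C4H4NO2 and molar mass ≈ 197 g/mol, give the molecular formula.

C8H8N2O4

Empirical-formula mass = 98.08 g/mol
n = 197 / 98.08 = 2.01 ≈ 2
Molecular formula = (C4H4NO2)2 = C8H8N2O4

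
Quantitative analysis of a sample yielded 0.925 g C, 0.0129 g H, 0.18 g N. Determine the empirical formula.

C6HN

Moles — C: 0.925 / 12.01 = 0.07702 mol; H: 0.0129 / 1.008 = 0.0128 mol; N: 0.18 / 14.01 = 0.01285 mol
Smallest is H at 0.0128 mol; normalising gives C 6.018, H 1.000, N 1.004
Ratio ≈ 6:1:1, so the empirical formula is C6HN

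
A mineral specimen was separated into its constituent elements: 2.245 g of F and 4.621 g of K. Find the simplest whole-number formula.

FK

F: 2.245 g ÷ 19.00 g/mol = 0.1182 mol
K: 4.621 g ÷ 39.10 g/mol = 0.1182 mol
Divide by the smallest (0.1182 mol F): F 1.000, K 1.000
≈ 1:1 → FK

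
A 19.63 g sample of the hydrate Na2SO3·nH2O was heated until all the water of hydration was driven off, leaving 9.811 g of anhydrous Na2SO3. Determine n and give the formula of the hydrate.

Mass of water lost = 19.63 − 9.811 = 9.819 g → 9.819 / 18.02 = 0.5449 mol H2O
Molar mass of Na2SO3 = 126.05 g/mol → mol Na2SO3 = 9.811 / 126.05 = 0.07783
n = 0.5449 / 0.07783 = 7.00 ≈ 7 → Na2SO3·7H2O

Na2SO3·7H2O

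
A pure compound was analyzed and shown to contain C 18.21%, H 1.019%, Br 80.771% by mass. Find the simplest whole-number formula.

C3H2Br2

Assume 100 g: 18.21 g C, 1.019 g H, 80.771 g Br.
C: 18.21 g ÷ 12.01 g/mol = 1.516 mol
H: 1.019 g ÷ 1.008 g/mol = 1.011 mol
Br: 80.771 g ÷ 79.90 g/mol = 1.011 mol
Ratios (÷ 1.011): C 1.500, H 1.000, Br 1.000
Multiply by 2: C 3.00, H 2.00, Br 2.00 → C3H2Br2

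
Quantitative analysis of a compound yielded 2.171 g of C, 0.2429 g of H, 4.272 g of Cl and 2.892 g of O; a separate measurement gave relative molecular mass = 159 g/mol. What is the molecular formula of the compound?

C3H4Cl2O3

C: 2.171 g ÷ 12.01 g/mol = 0.1808 mol
H: 0.2429 g ÷ 1.008 g/mol = 0.241 mol
Cl: 4.272 g ÷ 35.45 g/mol = 0.1205 mol
O: 2.892 g ÷ 16.00 g/mol = 0.1807 mol
Smallest is Cl at 0.1205 mol; normalising gives C 1.500, H 2.000, Cl 1.000, O 1.500
Multiply by 2: C 3.00, H 4.00, Cl 2.00, O 3.00 → C3H4Cl2O3
Empirical-formula mass = 158.96 g/mol
n = 159 / 158.96 = 1.00 ≈ 1
Molecular formula = empirical formula = C3H4Cl2O3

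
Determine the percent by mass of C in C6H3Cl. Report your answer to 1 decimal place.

65.2%

Molar mass = 6(12.01) + 3(1.008) + 1(35.45) = 110.534 g/mol
Mass of C per mole = 6 × 12.01 = 72.060 g
% C = 72.060 / 110.534 × 100 = 65.2%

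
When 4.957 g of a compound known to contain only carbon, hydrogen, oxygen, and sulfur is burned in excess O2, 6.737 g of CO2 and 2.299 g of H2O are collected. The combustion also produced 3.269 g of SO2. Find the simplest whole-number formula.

C6H10O3S2

mol C = 6.737 / 44.01 = 0.1531; mass C = 0.1531 × 12.01 = 1.838 g
mol H = 2 × (2.299 / 18.02) = 0.2552; mass H = 0.2552 × 1.008 = 0.2572 g
mol S = 3.269 / 64.07 = 0.05102; mass S = 1.636 g
mass O = 4.957 − (3.732) = 1.225 g → mol O = 0.07656
Smallest is S at 0.05102 mol; normalising gives C 3.000, H 5.001, O 1.501, S 1.000
Multiply by 2: C 6.00, H 10.00, O 3.00, S 2.00 → C6H10O3S2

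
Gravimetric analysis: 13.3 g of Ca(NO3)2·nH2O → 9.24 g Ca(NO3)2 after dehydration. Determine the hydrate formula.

Mass of water lost = 13.3 − 9.24 = 4.06 g → 4.06 / 18.02 = 0.2253 mol H2O
Molar mass of Ca(NO3)2 = 164.10 g/mol → mol Ca(NO3)2 = 9.24 / 164.10 = 0.05631
n = 0.2253 / 0.05631 = 4.00 ≈ 4 → Ca(NO3)2·4H2O

Ca(NO3)2·4H2O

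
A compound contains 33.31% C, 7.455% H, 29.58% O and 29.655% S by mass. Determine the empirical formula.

Assume 100 g: 33.31 g C, 7.455 g H, 29.58 g O, 29.655 g S.
C: 33.31 g ÷ 12.01 g/mol = 2.774 mol
H: 7.455 g ÷ 1.008 g/mol = 7.396 mol
O: 29.58 g ÷ 16.00 g/mol = 1.849 mol
S: 29.655 g ÷ 32.07 g/mol = 0.9247 mol
Ratios (÷ 0.9247): C 2.999, H 7.998, O 1.999, S 1.000
≈ 3:8:2:1 → C3H8O2S

C3H8O2S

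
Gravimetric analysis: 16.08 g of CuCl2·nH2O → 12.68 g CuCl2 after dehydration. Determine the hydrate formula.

CuCl2·2H2O

Mass of water lost = 16.08 − 12.68 = 3.4 g → 3.4 / 18.02 = 0.1887 mol H2O
Molar mass of CuCl2 = 134.45 g/mol → mol CuCl2 = 12.68 / 134.45 = 0.09431
n = 0.1887 / 0.09431 = 2.00 ≈ 2 → CuCl2·2H2O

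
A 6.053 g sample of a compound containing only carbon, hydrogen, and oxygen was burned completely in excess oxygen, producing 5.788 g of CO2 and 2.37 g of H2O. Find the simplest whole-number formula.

mol C = 5.788 / 44.01 = 0.1315; mass C = 0.1315 × 12.01 = 1.580 g
mol H = 2 × (2.37 / 18.02) = 0.2630; mass H = 0.2630 × 1.008 = 0.2651 g
mass O = 6.053 − (1.845) = 4.208 g → mol O = 0.2630
Divide by the smallest (0.1315 mol C): C 1.000, H 2.000, O 2.000
Ratio ≈ 1:2:2, so the empirical formula is CH2O2

CH2O2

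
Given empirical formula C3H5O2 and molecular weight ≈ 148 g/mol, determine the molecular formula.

Empirical-formula mass = 73.07 g/mol
n = 148 / 73.07 = 2.03 ≈ 2
Molecular formula = (C3H5O2)2 = C6H10O4

C6H10O4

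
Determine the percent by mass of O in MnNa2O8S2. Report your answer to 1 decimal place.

Molar mass = 1(54.94) + 2(22.99) + 8(16.00) + 2(32.07) = 293.060 g/mol
Mass of O per mole = 8 × 16.00 = 128.000 g
% O = 128.000 / 293.060 × 100 = 43.7%

43.7%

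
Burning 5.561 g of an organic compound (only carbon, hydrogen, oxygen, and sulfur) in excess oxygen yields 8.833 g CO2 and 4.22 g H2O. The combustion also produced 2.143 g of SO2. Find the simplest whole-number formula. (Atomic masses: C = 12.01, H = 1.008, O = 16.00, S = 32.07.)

C6H14O3S

mol C = 8.833 / 44.01 = 0.2007; mass C = 0.2007 × 12.01 = 2.410 g
mol H = 2 × (4.22 / 18.02) = 0.4684; mass H = 0.4684 × 1.008 = 0.4721 g
mol S = 2.143 / 64.07 = 0.03345; mass S = 1.073 g
mass O = 5.561 − (3.955) = 1.606 g → mol O = 0.1004
Smallest is S at 0.03345 mol; normalising gives C 6.001, H 14.003, O 3.000, S 1.000
Ratio ≈ 6:14:3:1, so the empirical formula is C6H14O3S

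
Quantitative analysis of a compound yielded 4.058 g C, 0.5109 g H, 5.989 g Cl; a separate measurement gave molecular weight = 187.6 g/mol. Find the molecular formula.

C6H9Cl3

Moles — C: 4.058 / 12.01 = 0.3379 mol; H: 0.5109 / 1.008 = 0.5068 mol; Cl: 5.989 / 35.45 = 0.1689 mol
Divide by the smallest (0.1689 mol Cl): C 2.000, H 3.000, Cl 1.000
→ C2H3Cl
Empirical-formula mass = 62.49 g/mol
n = 187.6 / 62.49 = 3.00 ≈ 3
Molecular formula = (C2H3Cl)×3 = C6H9Cl3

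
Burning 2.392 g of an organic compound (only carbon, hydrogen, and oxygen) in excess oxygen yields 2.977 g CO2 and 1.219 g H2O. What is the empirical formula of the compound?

mol C = 2.977 / 44.01 = 0.06764; mass C = 0.06764 × 12.01 = 0.8124 g
mol H = 2 × (1.219 / 18.02) = 0.1353; mass H = 0.1353 × 1.008 = 0.1364 g
mass O = 2.392 − (0.9488) = 1.443 g → mol O = 0.09020
Smallest is C at 0.06764 mol; normalising gives C 1.000, H 2.000, O 1.333
Multiply by 3: C 3.00, H 6.00, O 4.00 → C3H6O4

C3H6O4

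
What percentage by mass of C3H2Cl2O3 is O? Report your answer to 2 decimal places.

Molar mass = 3(12.01) + 2(1.008) + 2(35.45) + 3(16.00) = 156.946 g/mol
Mass of O per mole = 3 × 16.00 = 48.000 g
% O = 48.000 / 156.946 × 100 = 30.58%

30.58%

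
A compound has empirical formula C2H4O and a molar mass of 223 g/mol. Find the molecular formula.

C10H20O5

Empirical-formula mass = 44.05 g/mol
n = 223 / 44.05 = 5.06 ≈ 5
Molecular formula = (C2H4O)5 = C10H20O5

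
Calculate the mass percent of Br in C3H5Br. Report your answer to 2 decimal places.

66.05%

Molar mass = 3(12.01) + 5(1.008) + 1(79.90) = 120.970 g/mol
Mass of Br per mole = 1 × 79.90 = 79.900 g
% Br = 79.900 / 120.970 × 100 = 66.05%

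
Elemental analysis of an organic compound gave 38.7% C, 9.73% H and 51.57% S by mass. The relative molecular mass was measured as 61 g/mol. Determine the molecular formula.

Assume 100 g: 38.7 g C, 9.73 g H, 51.57 g S.
n(C) = 38.7/12.01 = 3.222, n(H) = 9.73/1.008 = 9.653, n(S) = 51.57/32.07 = 1.608
Divide by the smallest (1.608 mol S): C 2.004, H 6.003, S 1.000
→ C2H6S
Empirical-formula mass = 62.14 g/mol
n = 61 / 62.14 = 0.98 ≈ 1
Molecular formula = empirical formula = C2H6S

C2H6S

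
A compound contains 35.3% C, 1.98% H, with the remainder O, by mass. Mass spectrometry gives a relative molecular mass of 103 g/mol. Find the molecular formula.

C3H2O4

Assume 100 g: 35.3 g C, 1.98 g H, 62.72 g O.
n(C) = 35.3/12.01 = 2.939, n(H) = 1.98/1.008 = 1.964, n(O) = 62.72/16.00 = 3.92
Ratios (÷ 1.964): C 1.496, H 1.000, O 1.996
Scaling by 2: C 2.99, H 2.00, O 3.99 → C3H2O4
Empirical-formula mass = 102.05 g/mol
n = 103 / 102.05 = 1.01 ≈ 1
Molecular formula = empirical formula = C3H2O4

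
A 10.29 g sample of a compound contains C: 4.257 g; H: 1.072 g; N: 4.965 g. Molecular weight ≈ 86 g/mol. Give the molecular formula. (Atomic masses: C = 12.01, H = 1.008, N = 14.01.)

C3H9N3

n(C) = 4.257/12.01 = 0.3545, n(H) = 1.072/1.008 = 1.063, n(N) = 4.965/14.01 = 0.3544
Ratios (÷ 0.3544): C 1.000, H 3.001, N 1.000
→ CH3N
Empirical-formula mass = 29.04 g/mol
n = 86 / 29.04 = 2.96 ≈ 3
Molecular formula = (CH3N)×3 = C3H9N3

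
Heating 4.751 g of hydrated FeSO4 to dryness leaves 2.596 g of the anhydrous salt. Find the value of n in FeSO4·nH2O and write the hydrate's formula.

Mass of water lost = 4.751 − 2.596 = 2.155 g → 2.155 / 18.02 = 0.1196 mol H2O
Molar mass of FeSO4 = 151.92 g/mol → mol FeSO4 = 2.596 / 151.92 = 0.01709
n = 0.1196 / 0.01709 = 7.00 ≈ 7 → FeSO4·7H2O

FeSO4·7H2O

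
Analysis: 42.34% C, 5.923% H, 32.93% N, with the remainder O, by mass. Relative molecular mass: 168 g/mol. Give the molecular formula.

Assume 100 g: 42.34 g C, 5.923 g H, 32.93 g N, 18.807 g O.
n(C) = 42.34/12.01 = 3.525, n(H) = 5.923/1.008 = 5.876, n(N) = 32.93/14.01 = 2.35, n(O) = 18.807/16.00 = 1.175
Divide by the smallest (1.175 mol O): C 2.999, H 4.999, N 2.000, O 1.000
≈ 3:5:2:1 → C3H5N2O
Empirical-formula mass = 85.09 g/mol
n = 168 / 85.09 = 1.97 ≈ 2
Molecular formula = (C3H5N2O)×2 = C6H10N4O2

C6H10N4O2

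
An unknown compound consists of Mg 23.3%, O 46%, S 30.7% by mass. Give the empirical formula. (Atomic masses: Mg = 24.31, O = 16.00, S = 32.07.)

Assume 100 g: 23.3 g Mg, 46 g O, 30.7 g S.
n(Mg) = 23.3/24.31 = 0.9585, n(O) = 46/16.00 = 2.875, n(S) = 30.7/32.07 = 0.9573
Ratios (÷ 0.9573): Mg 1.001, O 3.003, S 1.000
→ MgO3S

MgO3S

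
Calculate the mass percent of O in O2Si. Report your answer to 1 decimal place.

Molar mass = 2(16.00) + 1(28.09) = 60.090 g/mol
Mass of O per mole = 2 × 16.00 = 32.000 g
% O = 32.000 / 60.090 × 100 = 53.3%

53.3%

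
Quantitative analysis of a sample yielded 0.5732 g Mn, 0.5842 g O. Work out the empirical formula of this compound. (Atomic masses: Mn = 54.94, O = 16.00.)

Mn2O7

Mn: 0.5732 g ÷ 54.94 g/mol = 0.01043 mol
O: 0.5842 g ÷ 16.00 g/mol = 0.03651 mol
Smallest is Mn at 0.01043 mol; normalising gives Mn 1.000, O 3.500
Scaling by 2: Mn 2.00, O 7.00 → Mn2O7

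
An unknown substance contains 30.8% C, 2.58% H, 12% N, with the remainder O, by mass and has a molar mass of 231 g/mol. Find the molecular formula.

C6H6N2O8

Assume 100 g: 30.8 g C, 2.58 g H, 12 g N, 54.62 g O.
Moles — C: 30.8 / 12.01 = 2.565 mol; H: 2.58 / 1.008 = 2.56 mol; N: 12 / 14.01 = 0.8565 mol; O: 54.62 / 16.00 = 3.414 mol
Ratios (÷ 0.8565): C 2.994, H 2.988, N 1.000, O 3.986
Ratio ≈ 3:3:1:4, so the empirical formula is C3H3NO4
Empirical-formula mass = 117.06 g/mol
n = 231 / 117.06 = 1.97 ≈ 2
Molecular formula = (C3H3NO4)×2 = C6H6N2O8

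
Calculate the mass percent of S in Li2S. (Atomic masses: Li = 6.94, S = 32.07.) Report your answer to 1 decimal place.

69.8%

Molar mass = 2(6.94) + 1(32.07) = 45.950 g/mol
Mass of S per mole = 1 × 32.07 = 32.070 g
% S = 32.070 / 45.950 × 100 = 69.8%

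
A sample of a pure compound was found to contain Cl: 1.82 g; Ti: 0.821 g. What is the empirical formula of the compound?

Cl: 1.82 g ÷ 35.45 g/mol = 0.05134 mol
Ti: 0.821 g ÷ 47.87 g/mol = 0.01715 mol
Smallest is Ti at 0.01715 mol; normalising gives Cl 2.993, Ti 1.000
Ratio ≈ 3:1, so the empirical formula is Cl3Ti

Cl3Ti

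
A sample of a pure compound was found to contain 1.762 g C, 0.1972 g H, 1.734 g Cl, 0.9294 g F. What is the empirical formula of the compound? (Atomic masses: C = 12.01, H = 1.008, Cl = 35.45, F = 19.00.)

C3H4ClF

C: 1.762 g ÷ 12.01 g/mol = 0.1467 mol
H: 0.1972 g ÷ 1.008 g/mol = 0.1956 mol
Cl: 1.734 g ÷ 35.45 g/mol = 0.04891 mol
F: 0.9294 g ÷ 19.00 g/mol = 0.04892 mol
Ratios (÷ 0.04891): C 2.999, H 4.000, Cl 1.000, F 1.000
≈ 3:4:1:1 → C3H4ClF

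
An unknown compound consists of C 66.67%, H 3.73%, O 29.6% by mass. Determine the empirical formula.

Assume 100 g: 66.67 g C, 3.73 g H, 29.6 g O.
n(C) = 66.67/12.01 = 5.551, n(H) = 3.73/1.008 = 3.7, n(O) = 29.6/16.00 = 1.85
Ratios (÷ 1.85): C 3.001, H 2.000, O 1.000
→ C3H2O

C3H2O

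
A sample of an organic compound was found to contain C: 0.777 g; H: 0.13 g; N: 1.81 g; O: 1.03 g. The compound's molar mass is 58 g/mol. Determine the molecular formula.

n(C) = 0.777/12.01 = 0.0647, n(H) = 0.13/1.008 = 0.129, n(N) = 1.81/14.01 = 0.1292, n(O) = 1.03/16.00 = 0.06438
Ratios (÷ 0.06438): C 1.005, H 2.003, N 2.007, O 1.000
→ CH2N2O
Empirical-formula mass = 58.05 g/mol
n = 58 / 58.05 = 1.00 ≈ 1
Molecular formula = empirical formula = CH2N2O

CH2N2O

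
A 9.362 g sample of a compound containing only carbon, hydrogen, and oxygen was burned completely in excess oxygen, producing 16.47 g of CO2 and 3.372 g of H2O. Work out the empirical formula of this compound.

C4H4O3

mol C = 16.47 / 44.01 = 0.3742; mass C = 0.3742 × 12.01 = 4.495 g
mol H = 2 × (3.372 / 18.02) = 0.3743; mass H = 0.3743 × 1.008 = 0.3772 g
mass O = 9.362 − (4.872) = 4.490 g → mol O = 0.2806
Smallest is O at 0.2806 mol; normalising gives C 1.334, H 1.334, O 1.000
Scaling by 3: C 4.00, H 4.00, O 3.00 → C4H4O3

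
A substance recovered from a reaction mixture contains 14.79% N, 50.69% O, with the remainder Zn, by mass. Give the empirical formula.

N2O6Zn

Assume 100 g: 14.79 g N, 50.69 g O, 34.52 g Zn.
n(N) = 14.79/14.01 = 1.056, n(O) = 50.69/16.00 = 3.168, n(Zn) = 34.52/65.38 = 0.528
Divide by the smallest (0.528 mol Zn): N 1.999, O 6.000, Zn 1.000
≈ 2:6:1 → N2O6Zn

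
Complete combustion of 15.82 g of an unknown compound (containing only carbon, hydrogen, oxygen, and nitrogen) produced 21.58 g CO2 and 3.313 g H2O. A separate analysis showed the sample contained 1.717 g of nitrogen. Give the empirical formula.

C4H3NO4

mol C = 21.58 / 44.01 = 0.4903; mass C = 0.4903 × 12.01 = 5.889 g
mol H = 2 × (3.313 / 18.02) = 0.3677; mass H = 0.3677 × 1.008 = 0.3706 g
mol N = 1.717 / 14.01 = 0.1226
mass O = 15.82 − (7.977) = 7.843 g → mol O = 0.4902
Smallest is N at 0.1226 mol; normalising gives C 4.001, H 3.000, N 1.000, O 4.000
→ C4H3NO4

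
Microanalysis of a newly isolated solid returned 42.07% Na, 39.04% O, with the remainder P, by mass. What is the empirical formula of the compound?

Assume 100 g: 42.07 g Na, 39.04 g O, 18.89 g P.
Moles — Na: 42.07 / 22.99 = 1.83 mol; O: 39.04 / 16.00 = 2.44 mol; P: 18.89 / 30.97 = 0.6099 mol
Divide by the smallest (0.6099 mol P): Na 3.000, O 4.000, P 1.000
→ Na3O4P

Na3O4P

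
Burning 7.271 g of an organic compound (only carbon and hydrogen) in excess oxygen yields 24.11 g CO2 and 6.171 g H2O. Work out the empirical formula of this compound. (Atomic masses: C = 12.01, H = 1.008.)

C4H5

mol C = 24.11 / 44.01 = 0.5478; mass C = 0.5478 × 12.01 = 6.579 g
mol H = 2 × (6.171 / 18.02) = 0.6849; mass H = 0.6849 × 1.008 = 0.6904 g
Ratios (÷ 0.5478): C 1.000, H 1.250
Scaling by 4: C 4.00, H 5.00 → C4H5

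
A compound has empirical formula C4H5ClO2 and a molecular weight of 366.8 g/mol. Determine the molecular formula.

C12H15Cl3O6

Empirical-formula mass = 120.53 g/mol
n = 366.8 / 120.53 = 3.04 ≈ 3
Molecular formula = (C4H5ClO2)3 = C12H15Cl3O6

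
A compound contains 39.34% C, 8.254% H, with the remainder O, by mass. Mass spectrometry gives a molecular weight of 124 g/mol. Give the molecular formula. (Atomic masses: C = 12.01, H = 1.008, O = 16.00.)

C4H10O4

Assume 100 g: 39.34 g C, 8.254 g H, 52.406 g O.
C: 39.34 g ÷ 12.01 g/mol = 3.276 mol
H: 8.254 g ÷ 1.008 g/mol = 8.188 mol
O: 52.406 g ÷ 16.00 g/mol = 3.275 mol
Smallest is O at 3.275 mol; normalising gives C 1.000, H 2.500, O 1.000
Multiply by 2: C 2.00, H 5.00, O 2.00 → C2H5O2
Empirical-formula mass = 61.06 g/mol
n = 124 / 61.06 = 2.03 ≈ 2
Molecular formula = (C2H5O2)×2 = C4H10O4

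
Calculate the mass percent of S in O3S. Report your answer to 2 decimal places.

Molar mass = 3(16.00) + 1(32.07) = 80.070 g/mol
Mass of S per mole = 1 × 32.07 = 32.070 g
% S = 32.070 / 80.070 × 100 = 40.05%

40.05%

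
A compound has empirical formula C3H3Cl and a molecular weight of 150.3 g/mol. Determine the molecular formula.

C6H6Cl2

Empirical-formula mass = 74.50 g/mol
n = 150.3 / 74.50 = 2.02 ≈ 2
Molecular formula = (C3H3Cl)2 = C6H6Cl2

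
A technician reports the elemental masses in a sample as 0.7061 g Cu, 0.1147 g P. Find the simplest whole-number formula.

Cu3P

Cu: 0.7061 g ÷ 63.55 g/mol = 0.01111 mol
P: 0.1147 g ÷ 30.97 g/mol = 0.003704 mol
Divide by the smallest (0.003704 mol P): Cu 3.000, P 1.000
→ Cu3P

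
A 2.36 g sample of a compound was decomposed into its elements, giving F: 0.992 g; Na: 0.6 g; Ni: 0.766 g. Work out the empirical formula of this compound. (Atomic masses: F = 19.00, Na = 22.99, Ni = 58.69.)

F4Na2Ni

F: 0.992 g ÷ 19.00 g/mol = 0.05221 mol
Na: 0.6 g ÷ 22.99 g/mol = 0.0261 mol
Ni: 0.766 g ÷ 58.69 g/mol = 0.01305 mol
Divide by the smallest (0.01305 mol Ni): F 4.000, Na 2.000, Ni 1.000
→ F4Na2Ni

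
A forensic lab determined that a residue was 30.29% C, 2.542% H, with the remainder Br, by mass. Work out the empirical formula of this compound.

C3H3Br

Assume 100 g: 30.29 g C, 2.542 g H, 67.168 g Br.
C: 30.29 g ÷ 12.01 g/mol = 2.522 mol
H: 2.542 g ÷ 1.008 g/mol = 2.522 mol
Br: 67.168 g ÷ 79.90 g/mol = 0.8407 mol
Ratios (÷ 0.8407): C 3.000, H 3.000, Br 1.000
Ratio ≈ 3:3:1, so the empirical formula is C3H3Br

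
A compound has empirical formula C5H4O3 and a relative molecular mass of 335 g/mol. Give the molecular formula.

Empirical-formula mass = 112.08 g/mol
n = 335 / 112.08 = 2.99 ≈ 3
Molecular formula = (C5H4O3)3 = C15H12O9

C15H12O9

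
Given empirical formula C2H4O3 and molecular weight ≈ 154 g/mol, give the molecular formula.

C4H8O6

Empirical-formula mass = 76.05 g/mol
n = 154 / 76.05 = 2.02 ≈ 2
Molecular formula = (C2H4O3)2 = C4H8O6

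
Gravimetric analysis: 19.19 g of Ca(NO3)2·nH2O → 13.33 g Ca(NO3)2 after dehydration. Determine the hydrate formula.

Mass of water lost = 19.19 − 13.33 = 5.86 g → 5.86 / 18.02 = 0.3252 mol H2O
Molar mass of Ca(NO3)2 = 164.10 g/mol → mol Ca(NO3)2 = 13.33 / 164.10 = 0.08123
n = 0.3252 / 0.08123 = 4.00 ≈ 4 → Ca(NO3)2·4H2O

Ca(NO3)2·4H2O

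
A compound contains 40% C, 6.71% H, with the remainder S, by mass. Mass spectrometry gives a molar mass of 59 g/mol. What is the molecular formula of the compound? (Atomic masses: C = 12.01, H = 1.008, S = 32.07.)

Assume 100 g: 40 g C, 6.71 g H, 53.29 g S.
C: 40 g ÷ 12.01 g/mol = 3.331 mol
H: 6.71 g ÷ 1.008 g/mol = 6.657 mol
S: 53.29 g ÷ 32.07 g/mol = 1.662 mol
Smallest is S at 1.662 mol; normalising gives C 2.004, H 4.006, S 1.000
≈ 2:4:1 → C2H4S
Empirical-formula mass = 60.12 g/mol
n = 59 / 60.12 = 0.98 ≈ 1
Molecular formula = empirical formula = C2H4S

C2H4S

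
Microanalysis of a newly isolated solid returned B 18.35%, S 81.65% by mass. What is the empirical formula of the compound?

B2S3

Assume 100 g: 18.35 g B, 81.65 g S.
Moles — B: 18.35 / 10.81 = 1.698 mol; S: 81.65 / 32.07 = 2.546 mol
Smallest is B at 1.698 mol; normalising gives B 1.000, S 1.500
×2: B 2.00, S 3.00 → B2S3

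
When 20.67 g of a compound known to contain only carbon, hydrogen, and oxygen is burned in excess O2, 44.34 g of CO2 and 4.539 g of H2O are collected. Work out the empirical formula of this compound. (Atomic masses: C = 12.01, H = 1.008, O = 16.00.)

mol C = 44.34 / 44.01 = 1.007; mass C = 1.007 × 12.01 = 12.10 g
mol H = 2 × (4.539 / 18.02) = 0.5038; mass H = 0.5038 × 1.008 = 0.5078 g
mass O = 20.67 − (12.61) = 8.062 g → mol O = 0.5039
Smallest is H at 0.5038 mol; normalising gives C 2.000, H 1.000, O 1.000
Ratio ≈ 2:1:1, so the empirical formula is C2HO

C2HO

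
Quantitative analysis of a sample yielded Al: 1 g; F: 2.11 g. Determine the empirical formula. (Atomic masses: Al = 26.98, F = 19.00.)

AlF3

Moles — Al: 1 / 26.98 = 0.03706 mol; F: 2.11 / 19.00 = 0.1111 mol
Smallest is Al at 0.03706 mol; normalising gives Al 1.000, F 2.996
≈ 1:3 → AlF3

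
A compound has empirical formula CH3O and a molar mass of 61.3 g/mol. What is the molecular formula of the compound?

C2H6O2

Empirical-formula mass = 31.03 g/mol
n = 61.3 / 31.03 = 1.98 ≈ 2
Molecular formula = (CH3O)2 = C2H6O2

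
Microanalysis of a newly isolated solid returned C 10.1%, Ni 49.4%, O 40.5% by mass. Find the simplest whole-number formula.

CNiO3

Assume 100 g: 10.1 g C, 49.4 g Ni, 40.5 g O.
Moles — C: 10.1 / 12.01 = 0.841 mol; Ni: 49.4 / 58.69 = 0.8417 mol; O: 40.5 / 16.00 = 2.531 mol
Divide by the smallest (0.841 mol C): C 1.000, Ni 1.001, O 3.010
≈ 1:1:3 → CNiO3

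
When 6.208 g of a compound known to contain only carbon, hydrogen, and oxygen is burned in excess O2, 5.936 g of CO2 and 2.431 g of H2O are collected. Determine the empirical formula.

CH2O2

mol C = 5.936 / 44.01 = 0.1349; mass C = 0.1349 × 12.01 = 1.620 g
mol H = 2 × (2.431 / 18.02) = 0.2698; mass H = 0.2698 × 1.008 = 0.2720 g
mass O = 6.208 − (1.892) = 4.316 g → mol O = 0.2698
Smallest is C at 0.1349 mol; normalising gives C 1.000, H 2.000, O 2.000
≈ 1:2:2 → CH2O2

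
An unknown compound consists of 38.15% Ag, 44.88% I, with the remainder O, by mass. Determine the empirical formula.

Assume 100 g: 38.15 g Ag, 44.88 g I, 16.97 g O.
Ag: 38.15 g ÷ 107.87 g/mol = 0.3537 mol
I: 44.88 g ÷ 126.90 g/mol = 0.3537 mol
O: 16.97 g ÷ 16.00 g/mol = 1.061 mol
Ratios (÷ 0.3537): Ag 1.000, I 1.000, O 2.999
→ AgIO3

AgIO3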